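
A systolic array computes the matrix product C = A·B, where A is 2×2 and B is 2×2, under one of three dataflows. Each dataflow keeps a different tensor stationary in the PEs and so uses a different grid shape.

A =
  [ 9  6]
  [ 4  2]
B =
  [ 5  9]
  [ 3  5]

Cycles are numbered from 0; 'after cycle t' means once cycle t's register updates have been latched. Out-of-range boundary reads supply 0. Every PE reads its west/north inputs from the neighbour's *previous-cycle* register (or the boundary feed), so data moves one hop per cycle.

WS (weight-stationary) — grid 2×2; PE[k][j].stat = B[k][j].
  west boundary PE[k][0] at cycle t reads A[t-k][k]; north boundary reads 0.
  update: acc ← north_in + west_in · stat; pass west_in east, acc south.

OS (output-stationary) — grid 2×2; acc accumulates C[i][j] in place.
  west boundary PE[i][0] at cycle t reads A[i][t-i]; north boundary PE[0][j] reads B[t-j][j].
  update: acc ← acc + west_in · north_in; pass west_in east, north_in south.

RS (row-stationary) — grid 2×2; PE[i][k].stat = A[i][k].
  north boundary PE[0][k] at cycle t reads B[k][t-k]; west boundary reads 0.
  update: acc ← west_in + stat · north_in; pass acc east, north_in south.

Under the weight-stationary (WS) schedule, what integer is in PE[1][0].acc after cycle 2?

PE[1][0].acc = 26

WS (2×2). Following PE[1][0] plus its west/north inputs:
  after 0 — PE[0][0] acc=45, pass-E 9, pass-S 45
  after 0 — PE[1][0] acc=0, pass-E 0, pass-S 0
  after 1 — PE[0][0] acc=20, pass-E 4, pass-S 20
  after 1 — PE[1][0] acc=63, pass-E 6, pass-S 63
  after 2 — PE[0][0] acc=0, pass-E 0, pass-S 0
  after 2 — PE[1][0] acc=26, pass-E 2, pass-S 26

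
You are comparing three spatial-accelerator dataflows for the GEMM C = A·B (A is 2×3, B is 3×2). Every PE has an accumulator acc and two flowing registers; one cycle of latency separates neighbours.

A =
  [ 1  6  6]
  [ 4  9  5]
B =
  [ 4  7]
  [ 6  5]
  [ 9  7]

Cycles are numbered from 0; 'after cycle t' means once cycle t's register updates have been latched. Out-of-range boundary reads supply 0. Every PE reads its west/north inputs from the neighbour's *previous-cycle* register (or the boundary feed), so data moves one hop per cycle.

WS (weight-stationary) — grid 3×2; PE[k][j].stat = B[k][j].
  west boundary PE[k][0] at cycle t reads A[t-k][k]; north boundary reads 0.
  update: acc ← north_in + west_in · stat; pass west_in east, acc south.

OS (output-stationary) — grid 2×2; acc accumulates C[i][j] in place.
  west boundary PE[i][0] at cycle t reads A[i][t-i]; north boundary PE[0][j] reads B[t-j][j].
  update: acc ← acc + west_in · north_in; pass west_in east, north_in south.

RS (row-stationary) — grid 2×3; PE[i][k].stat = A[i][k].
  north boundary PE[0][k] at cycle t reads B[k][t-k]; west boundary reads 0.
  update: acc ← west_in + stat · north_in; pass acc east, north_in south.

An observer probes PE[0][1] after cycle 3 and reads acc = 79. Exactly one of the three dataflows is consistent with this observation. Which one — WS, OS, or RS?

dataflow = OS

— WS: 3×2; PE[0][1] trace:
  step 0 · PE0,1: acc=0; fwd→0 fwd↓0
  step 1 · PE0,1: acc=7; fwd→1 fwd↓7
  step 2 · PE0,1: acc=28; fwd→4 fwd↓28
  step 3 · PE0,1: acc=0; fwd→0 fwd↓0
— OS: 2×2; PE[0][1] trace:
  step 0 · PE0,1: acc=0; fwd→0 fwd↓0
  step 1 · PE0,1: acc=7; fwd→1 fwd↓7
  step 2 · PE0,1: acc=37; fwd→6 fwd↓5
  step 3 · PE0,1: acc=79; fwd→6 fwd↓7
— RS: 2×3; PE[0][1] trace:
  step 0 · PE0,1: acc=0; fwd→0 fwd↓0
  step 1 · PE0,1: acc=40; fwd→40 fwd↓6
  step 2 · PE0,1: acc=37; fwd→37 fwd↓5
  step 3 · PE0,1: acc=0; fwd→0 fwd↓0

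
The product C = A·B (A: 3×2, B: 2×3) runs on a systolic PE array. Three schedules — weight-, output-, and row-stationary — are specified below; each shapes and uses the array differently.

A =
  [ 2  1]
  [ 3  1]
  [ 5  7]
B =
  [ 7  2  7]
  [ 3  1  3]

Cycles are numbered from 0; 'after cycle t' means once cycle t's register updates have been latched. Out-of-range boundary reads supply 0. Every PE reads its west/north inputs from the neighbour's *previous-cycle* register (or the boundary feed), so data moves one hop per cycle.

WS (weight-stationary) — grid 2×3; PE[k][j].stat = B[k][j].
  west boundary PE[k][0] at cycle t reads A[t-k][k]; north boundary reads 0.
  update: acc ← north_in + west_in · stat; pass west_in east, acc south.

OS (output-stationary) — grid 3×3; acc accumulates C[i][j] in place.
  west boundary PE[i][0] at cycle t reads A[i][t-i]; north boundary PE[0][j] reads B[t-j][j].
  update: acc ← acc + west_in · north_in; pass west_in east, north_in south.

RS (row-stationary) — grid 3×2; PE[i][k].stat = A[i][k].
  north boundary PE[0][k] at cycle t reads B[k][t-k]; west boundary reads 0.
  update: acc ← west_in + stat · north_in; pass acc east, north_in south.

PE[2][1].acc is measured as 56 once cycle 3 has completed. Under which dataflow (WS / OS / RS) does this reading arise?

dataflow = RS

WS: PE[2][1] is outside its 2×3 grid.
Under OS (3×3), PE[2][1]:
  step 0 · PE2,1: acc=0; fwd→0 fwd↓0
  step 1 · PE2,1: acc=0; fwd→0 fwd↓0
  step 2 · PE2,1: acc=0; fwd→0 fwd↓0
  step 3 · PE2,1: acc=10; fwd→5 fwd↓2
Under RS (3×2), PE[2][1]:
  step 0 · PE2,1: acc=0; fwd→0 fwd↓0
  step 1 · PE2,1: acc=0; fwd→0 fwd↓0
  step 2 · PE2,1: acc=0; fwd→0 fwd↓0
  step 3 · PE2,1: acc=56; fwd→56 fwd↓3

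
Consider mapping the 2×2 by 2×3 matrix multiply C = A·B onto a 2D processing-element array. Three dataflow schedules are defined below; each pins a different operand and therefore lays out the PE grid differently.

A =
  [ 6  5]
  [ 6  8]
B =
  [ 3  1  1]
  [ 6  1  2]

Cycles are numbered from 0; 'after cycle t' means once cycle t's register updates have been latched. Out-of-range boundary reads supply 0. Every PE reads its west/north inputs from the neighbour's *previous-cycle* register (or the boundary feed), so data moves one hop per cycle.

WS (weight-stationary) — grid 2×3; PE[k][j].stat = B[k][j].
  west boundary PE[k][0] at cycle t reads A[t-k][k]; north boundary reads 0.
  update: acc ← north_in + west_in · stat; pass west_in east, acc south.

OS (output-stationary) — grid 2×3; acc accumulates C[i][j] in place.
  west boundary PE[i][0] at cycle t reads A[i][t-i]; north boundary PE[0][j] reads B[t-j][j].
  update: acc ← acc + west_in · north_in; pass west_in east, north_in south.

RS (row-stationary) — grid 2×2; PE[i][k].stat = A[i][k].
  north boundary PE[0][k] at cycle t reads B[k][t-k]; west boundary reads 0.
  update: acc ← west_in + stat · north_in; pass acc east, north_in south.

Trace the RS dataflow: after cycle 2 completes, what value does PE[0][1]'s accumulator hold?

RS 2×2: PE[0][1] cycle-by-cycle (with neighbour feeds):
  @0  [0,0]  acc 18  |  →18  ↓3
  @0  [0,1]  acc 0  |  →0  ↓0
  @1  [0,0]  acc 6  |  →6  ↓1
  @1  [0,1]  acc 48  |  →48  ↓6
  @2  [0,0]  acc 6  |  →6  ↓1
  @2  [0,1]  acc 11  |  →11  ↓1

PE[0][1].acc = 11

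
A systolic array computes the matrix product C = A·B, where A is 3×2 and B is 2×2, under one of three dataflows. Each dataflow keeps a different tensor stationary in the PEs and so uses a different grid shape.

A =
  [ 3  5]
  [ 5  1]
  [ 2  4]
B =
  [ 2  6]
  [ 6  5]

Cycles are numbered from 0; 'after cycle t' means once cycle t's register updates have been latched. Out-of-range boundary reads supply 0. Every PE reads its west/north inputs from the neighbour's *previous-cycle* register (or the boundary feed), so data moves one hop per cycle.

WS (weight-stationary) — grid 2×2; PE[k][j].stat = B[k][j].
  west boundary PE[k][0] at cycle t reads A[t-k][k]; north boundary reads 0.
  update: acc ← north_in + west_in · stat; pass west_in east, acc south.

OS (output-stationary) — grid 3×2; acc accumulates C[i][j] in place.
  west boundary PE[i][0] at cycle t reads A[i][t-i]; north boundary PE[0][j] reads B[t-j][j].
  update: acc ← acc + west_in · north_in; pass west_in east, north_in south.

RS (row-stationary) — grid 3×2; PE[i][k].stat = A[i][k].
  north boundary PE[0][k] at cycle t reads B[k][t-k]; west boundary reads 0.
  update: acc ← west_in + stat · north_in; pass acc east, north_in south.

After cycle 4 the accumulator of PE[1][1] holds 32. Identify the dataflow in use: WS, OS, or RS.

— WS: 2×2; PE[1][1] trace:
  [0] (1,1) acc=0 (h:0 v:0)
  [1] (1,1) acc=0 (h:0 v:0)
  [2] (1,1) acc=43 (h:5 v:43)
  [3] (1,1) acc=35 (h:1 v:35)
  [4] (1,1) acc=32 (h:4 v:32)
— OS: 3×2; PE[1][1] trace:
  [0] (1,1) acc=0 (h:0 v:0)
  [1] (1,1) acc=0 (h:0 v:0)
  [2] (1,1) acc=30 (h:5 v:6)
  [3] (1,1) acc=35 (h:1 v:5)
  [4] (1,1) acc=35 (h:0 v:0)
— RS: 3×2; PE[1][1] trace:
  [0] (1,1) acc=0 (h:0 v:0)
  [1] (1,1) acc=0 (h:0 v:0)
  [2] (1,1) acc=16 (h:16 v:6)
  [3] (1,1) acc=35 (h:35 v:5)
  [4] (1,1) acc=0 (h:0 v:0)

dataflow = WS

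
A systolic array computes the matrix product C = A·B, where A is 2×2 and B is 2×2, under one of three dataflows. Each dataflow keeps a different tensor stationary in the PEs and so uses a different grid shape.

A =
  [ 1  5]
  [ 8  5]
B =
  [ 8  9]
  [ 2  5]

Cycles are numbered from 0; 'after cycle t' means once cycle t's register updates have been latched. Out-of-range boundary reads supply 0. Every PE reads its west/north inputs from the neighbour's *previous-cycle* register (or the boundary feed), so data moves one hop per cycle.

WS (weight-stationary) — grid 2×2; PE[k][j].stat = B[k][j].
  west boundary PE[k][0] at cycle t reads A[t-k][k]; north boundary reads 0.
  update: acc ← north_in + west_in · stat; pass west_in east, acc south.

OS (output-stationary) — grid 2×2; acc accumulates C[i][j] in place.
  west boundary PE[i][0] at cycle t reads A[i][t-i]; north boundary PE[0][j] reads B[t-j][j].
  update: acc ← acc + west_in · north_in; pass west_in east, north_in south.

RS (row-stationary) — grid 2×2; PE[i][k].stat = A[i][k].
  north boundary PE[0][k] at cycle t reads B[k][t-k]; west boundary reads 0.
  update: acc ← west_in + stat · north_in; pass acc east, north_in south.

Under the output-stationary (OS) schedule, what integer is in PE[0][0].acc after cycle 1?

OS 2×2: PE[0][0] cycle-by-cycle (with neighbour feeds):
  @0  [0,0]  acc 8  |  →1  ↓8
  @1  [0,0]  acc 18  |  →5  ↓2

PE[0][0].acc = 18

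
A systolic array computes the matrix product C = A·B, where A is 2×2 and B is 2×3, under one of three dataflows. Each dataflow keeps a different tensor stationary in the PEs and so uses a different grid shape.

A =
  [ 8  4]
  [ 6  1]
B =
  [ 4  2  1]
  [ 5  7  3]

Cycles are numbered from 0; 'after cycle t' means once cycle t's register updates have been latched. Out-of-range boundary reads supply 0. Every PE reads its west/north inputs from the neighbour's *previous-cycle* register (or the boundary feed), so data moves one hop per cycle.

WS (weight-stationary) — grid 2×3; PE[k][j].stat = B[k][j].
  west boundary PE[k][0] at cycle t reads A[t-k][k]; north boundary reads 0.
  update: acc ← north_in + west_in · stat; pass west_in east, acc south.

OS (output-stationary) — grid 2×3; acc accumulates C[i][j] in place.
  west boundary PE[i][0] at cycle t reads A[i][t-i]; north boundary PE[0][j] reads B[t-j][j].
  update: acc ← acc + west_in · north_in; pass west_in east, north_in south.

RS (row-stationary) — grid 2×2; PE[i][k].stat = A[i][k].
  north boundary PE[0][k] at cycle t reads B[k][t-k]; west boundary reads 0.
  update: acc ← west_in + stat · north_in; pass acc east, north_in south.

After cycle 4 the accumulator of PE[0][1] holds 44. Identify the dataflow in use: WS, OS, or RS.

WS (2×3 grid), PE[0][1]:
  [0] (0,1) acc=0 (h:0 v:0)
  [1] (0,1) acc=16 (h:8 v:16)
  [2] (0,1) acc=12 (h:6 v:12)
  [3] (0,1) acc=0 (h:0 v:0)
  [4] (0,1) acc=0 (h:0 v:0)
OS (2×3 grid), PE[0][1]:
  [0] (0,1) acc=0 (h:0 v:0)
  [1] (0,1) acc=16 (h:8 v:2)
  [2] (0,1) acc=44 (h:4 v:7)
  [3] (0,1) acc=44 (h:0 v:0)
  [4] (0,1) acc=44 (h:0 v:0)
RS (2×2 grid), PE[0][1]:
  [0] (0,1) acc=0 (h:0 v:0)
  [1] (0,1) acc=52 (h:52 v:5)
  [2] (0,1) acc=44 (h:44 v:7)
  [3] (0,1) acc=20 (h:20 v:3)
  [4] (0,1) acc=0 (h:0 v:0)

dataflow = OS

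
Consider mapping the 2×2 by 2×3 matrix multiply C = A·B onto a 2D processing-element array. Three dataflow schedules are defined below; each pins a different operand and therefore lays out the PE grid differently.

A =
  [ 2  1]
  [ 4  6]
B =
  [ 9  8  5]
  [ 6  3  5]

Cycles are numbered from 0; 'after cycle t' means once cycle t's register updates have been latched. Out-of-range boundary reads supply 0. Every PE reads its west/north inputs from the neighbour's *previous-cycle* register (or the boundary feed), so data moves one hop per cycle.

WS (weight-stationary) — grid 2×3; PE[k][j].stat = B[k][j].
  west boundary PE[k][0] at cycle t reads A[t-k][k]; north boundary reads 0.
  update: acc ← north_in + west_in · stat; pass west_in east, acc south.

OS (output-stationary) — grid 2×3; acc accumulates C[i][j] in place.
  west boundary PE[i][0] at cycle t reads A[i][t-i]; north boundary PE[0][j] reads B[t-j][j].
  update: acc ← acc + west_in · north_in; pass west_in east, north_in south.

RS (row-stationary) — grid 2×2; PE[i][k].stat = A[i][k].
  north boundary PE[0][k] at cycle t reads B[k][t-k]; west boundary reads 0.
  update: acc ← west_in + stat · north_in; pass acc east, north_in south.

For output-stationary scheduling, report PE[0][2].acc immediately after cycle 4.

PE[0][2].acc = 15

OS on a 2×3 grid — tracing PE[0][2] and its feeders:
  c0 r0c1: 0 / 0 / 0
  c0 r0c2: 0 / 0 / 0
  c1 r0c1: 16 / 2 / 8
  c1 r0c2: 0 / 0 / 0
  c2 r0c1: 19 / 1 / 3
  c2 r0c2: 10 / 2 / 5
  c3 r0c1: 19 / 0 / 0
  c3 r0c2: 15 / 1 / 5
  c4 r0c1: 19 / 0 / 0
  c4 r0c2: 15 / 0 / 0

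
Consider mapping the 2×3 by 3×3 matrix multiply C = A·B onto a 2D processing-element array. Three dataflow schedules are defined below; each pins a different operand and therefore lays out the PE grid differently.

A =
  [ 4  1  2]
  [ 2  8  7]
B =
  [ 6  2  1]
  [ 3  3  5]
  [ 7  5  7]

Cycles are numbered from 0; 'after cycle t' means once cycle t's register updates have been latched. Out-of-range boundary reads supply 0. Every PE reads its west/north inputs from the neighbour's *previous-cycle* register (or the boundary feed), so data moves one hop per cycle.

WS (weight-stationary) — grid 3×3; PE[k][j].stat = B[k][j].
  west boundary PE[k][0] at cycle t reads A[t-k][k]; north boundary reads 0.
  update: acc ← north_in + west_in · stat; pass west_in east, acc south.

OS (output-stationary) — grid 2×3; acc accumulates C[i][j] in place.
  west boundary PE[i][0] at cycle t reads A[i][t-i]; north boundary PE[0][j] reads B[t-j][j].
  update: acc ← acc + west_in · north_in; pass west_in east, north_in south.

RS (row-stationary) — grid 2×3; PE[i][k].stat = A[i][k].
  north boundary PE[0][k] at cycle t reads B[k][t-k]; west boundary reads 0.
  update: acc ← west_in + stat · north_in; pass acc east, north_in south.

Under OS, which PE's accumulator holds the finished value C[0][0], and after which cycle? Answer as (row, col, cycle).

(row, col, cycle) = (0, 0, 2)

OS — PE[0][0] is where C[0][0] collects:
  [0] (0,0) acc=24 (h:4 v:6)
  [1] (0,0) acc=27 (h:1 v:3)
  [2] (0,0) acc=41 (h:2 v:7)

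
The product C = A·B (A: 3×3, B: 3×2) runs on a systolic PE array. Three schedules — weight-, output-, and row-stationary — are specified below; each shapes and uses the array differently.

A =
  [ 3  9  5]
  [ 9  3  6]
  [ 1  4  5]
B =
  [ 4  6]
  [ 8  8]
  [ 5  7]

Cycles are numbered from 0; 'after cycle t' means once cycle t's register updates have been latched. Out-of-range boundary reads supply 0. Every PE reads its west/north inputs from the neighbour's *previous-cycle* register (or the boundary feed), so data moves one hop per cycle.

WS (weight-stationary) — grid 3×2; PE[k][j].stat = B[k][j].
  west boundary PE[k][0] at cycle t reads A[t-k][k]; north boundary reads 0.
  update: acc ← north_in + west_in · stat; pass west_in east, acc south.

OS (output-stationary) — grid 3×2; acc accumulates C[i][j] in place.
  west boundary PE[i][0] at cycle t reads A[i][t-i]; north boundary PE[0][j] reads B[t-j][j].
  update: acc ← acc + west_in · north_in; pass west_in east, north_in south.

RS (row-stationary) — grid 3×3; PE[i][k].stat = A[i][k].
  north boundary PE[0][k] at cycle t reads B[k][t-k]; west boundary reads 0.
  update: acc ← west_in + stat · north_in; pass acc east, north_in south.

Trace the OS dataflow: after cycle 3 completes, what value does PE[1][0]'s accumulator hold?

Tracing OS — 3×2 array, target PE[1][0]:
  step 0 · PE0,0: acc=12; fwd→3 fwd↓4
  step 0 · PE1,0: acc=0; fwd→0 fwd↓0
  step 1 · PE0,0: acc=84; fwd→9 fwd↓8
  step 1 · PE1,0: acc=36; fwd→9 fwd↓4
  step 2 · PE0,0: acc=109; fwd→5 fwd↓5
  step 2 · PE1,0: acc=60; fwd→3 fwd↓8
  step 3 · PE0,0: acc=109; fwd→0 fwd↓0
  step 3 · PE1,0: acc=90; fwd→6 fwd↓5

PE[1][0].acc = 90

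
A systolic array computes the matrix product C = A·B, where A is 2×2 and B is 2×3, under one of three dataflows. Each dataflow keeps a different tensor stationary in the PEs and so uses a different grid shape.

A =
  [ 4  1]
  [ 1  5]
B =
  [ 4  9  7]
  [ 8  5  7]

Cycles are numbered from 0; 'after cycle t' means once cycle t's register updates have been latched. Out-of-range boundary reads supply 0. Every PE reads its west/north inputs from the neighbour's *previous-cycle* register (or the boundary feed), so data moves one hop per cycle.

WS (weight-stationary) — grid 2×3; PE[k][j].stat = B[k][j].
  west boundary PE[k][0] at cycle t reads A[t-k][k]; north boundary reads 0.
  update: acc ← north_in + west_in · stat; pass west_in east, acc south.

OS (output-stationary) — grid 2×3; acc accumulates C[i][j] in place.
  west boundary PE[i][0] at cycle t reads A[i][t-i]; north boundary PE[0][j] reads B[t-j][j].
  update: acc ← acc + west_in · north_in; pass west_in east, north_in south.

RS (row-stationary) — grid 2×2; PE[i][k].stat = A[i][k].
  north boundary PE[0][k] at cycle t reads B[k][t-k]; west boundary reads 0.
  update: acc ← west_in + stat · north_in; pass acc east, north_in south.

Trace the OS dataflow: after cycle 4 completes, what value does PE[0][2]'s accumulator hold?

PE[0][2].acc = 35

OS 2×3: PE[0][2] cycle-by-cycle (with neighbour feeds):
  t=0 PE[0][1]: acc=0 h=0 v=0
  t=0 PE[0][2]: acc=0 h=0 v=0
  t=1 PE[0][1]: acc=36 h=4 v=9
  t=1 PE[0][2]: acc=0 h=0 v=0
  t=2 PE[0][1]: acc=41 h=1 v=5
  t=2 PE[0][2]: acc=28 h=4 v=7
  t=3 PE[0][1]: acc=41 h=0 v=0
  t=3 PE[0][2]: acc=35 h=1 v=7
  t=4 PE[0][1]: acc=41 h=0 v=0
  t=4 PE[0][2]: acc=35 h=0 v=0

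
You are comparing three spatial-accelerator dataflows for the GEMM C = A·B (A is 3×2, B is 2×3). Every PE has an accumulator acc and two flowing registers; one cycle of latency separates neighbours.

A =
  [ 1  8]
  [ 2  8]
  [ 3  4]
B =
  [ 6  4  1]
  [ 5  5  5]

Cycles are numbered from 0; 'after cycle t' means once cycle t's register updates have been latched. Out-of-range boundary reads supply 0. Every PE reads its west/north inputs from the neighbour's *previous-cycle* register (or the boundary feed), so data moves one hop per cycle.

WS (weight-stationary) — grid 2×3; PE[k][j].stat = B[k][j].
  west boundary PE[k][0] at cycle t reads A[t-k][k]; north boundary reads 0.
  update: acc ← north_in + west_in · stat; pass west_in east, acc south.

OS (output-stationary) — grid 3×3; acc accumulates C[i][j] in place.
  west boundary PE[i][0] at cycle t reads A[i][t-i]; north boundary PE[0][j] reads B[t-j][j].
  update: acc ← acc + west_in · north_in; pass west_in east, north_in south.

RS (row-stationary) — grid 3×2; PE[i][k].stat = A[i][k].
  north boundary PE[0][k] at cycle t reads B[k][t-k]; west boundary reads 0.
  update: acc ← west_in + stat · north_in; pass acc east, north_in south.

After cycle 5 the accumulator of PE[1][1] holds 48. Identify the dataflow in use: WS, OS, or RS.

WS [2×3] PE[1][1] across cycles:
  cycle 0: PE[1][1] → acc 0, east 0, south 0
  cycle 1: PE[1][1] → acc 0, east 0, south 0
  cycle 2: PE[1][1] → acc 44, east 8, south 44
  cycle 3: PE[1][1] → acc 48, east 8, south 48
  cycle 4: PE[1][1] → acc 32, east 4, south 32
  cycle 5: PE[1][1] → acc 0, east 0, south 0
OS [3×3] PE[1][1] across cycles:
  cycle 0: PE[1][1] → acc 0, east 0, south 0
  cycle 1: PE[1][1] → acc 0, east 0, south 0
  cycle 2: PE[1][1] → acc 8, east 2, south 4
  cycle 3: PE[1][1] → acc 48, east 8, south 5
  cycle 4: PE[1][1] → acc 48, east 0, south 0
  cycle 5: PE[1][1] → acc 48, east 0, south 0
RS [3×2] PE[1][1] across cycles:
  cycle 0: PE[1][1] → acc 0, east 0, south 0
  cycle 1: PE[1][1] → acc 0, east 0, south 0
  cycle 2: PE[1][1] → acc 52, east 52, south 5
  cycle 3: PE[1][1] → acc 48, east 48, south 5
  cycle 4: PE[1][1] → acc 42, east 42, south 5
  cycle 5: PE[1][1] → acc 0, east 0, south 0

dataflow = OS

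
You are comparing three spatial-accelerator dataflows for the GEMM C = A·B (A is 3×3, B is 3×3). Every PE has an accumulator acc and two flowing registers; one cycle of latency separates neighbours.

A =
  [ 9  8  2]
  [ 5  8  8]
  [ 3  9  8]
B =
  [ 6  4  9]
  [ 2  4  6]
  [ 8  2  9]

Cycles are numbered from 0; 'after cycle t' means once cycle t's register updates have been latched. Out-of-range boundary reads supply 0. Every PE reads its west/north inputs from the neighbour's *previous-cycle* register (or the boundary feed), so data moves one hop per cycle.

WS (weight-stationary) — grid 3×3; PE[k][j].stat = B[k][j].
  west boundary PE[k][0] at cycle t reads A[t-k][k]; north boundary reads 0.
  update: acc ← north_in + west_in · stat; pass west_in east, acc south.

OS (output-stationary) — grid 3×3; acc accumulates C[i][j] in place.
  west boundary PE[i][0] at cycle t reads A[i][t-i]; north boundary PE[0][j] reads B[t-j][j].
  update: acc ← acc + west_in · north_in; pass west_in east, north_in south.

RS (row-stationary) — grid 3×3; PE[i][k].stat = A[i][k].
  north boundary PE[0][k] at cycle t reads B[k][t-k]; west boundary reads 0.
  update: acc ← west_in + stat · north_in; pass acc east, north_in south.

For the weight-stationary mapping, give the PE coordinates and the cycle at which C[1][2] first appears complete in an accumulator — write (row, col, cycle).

(row, col, cycle) = (2, 2, 5)

Under WS, C[1][2] lands at PE[2][2]:
  0: (2,2).acc=0  regs=<0,0>
  1: (2,2).acc=0  regs=<0,0>
  2: (2,2).acc=0  regs=<0,0>
  3: (2,2).acc=0  regs=<0,0>
  4: (2,2).acc=147  regs=<2,147>
  5: (2,2).acc=165  regs=<8,165>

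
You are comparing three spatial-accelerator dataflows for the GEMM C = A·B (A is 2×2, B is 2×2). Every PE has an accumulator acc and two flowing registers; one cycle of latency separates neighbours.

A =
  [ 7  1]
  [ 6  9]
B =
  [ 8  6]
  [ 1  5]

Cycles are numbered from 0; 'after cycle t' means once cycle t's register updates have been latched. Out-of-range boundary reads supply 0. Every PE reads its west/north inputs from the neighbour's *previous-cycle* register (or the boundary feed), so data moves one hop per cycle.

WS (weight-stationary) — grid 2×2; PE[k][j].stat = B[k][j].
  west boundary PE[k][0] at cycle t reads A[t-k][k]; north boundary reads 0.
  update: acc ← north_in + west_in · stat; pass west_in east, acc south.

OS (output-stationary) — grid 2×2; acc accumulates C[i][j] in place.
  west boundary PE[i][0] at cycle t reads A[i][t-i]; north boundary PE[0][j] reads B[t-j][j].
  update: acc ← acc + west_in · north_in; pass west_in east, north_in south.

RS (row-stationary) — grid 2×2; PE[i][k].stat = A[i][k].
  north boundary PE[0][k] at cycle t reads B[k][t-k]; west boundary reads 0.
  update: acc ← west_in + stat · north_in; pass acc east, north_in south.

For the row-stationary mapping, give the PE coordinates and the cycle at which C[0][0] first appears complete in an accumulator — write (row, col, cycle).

(row, col, cycle) = (0, 1, 1)

RS — PE[0][1] is where C[0][0] collects:
  cycle 0: PE[0][1] → acc 0, east 0, south 0
  cycle 1: PE[0][1] → acc 57, east 57, south 1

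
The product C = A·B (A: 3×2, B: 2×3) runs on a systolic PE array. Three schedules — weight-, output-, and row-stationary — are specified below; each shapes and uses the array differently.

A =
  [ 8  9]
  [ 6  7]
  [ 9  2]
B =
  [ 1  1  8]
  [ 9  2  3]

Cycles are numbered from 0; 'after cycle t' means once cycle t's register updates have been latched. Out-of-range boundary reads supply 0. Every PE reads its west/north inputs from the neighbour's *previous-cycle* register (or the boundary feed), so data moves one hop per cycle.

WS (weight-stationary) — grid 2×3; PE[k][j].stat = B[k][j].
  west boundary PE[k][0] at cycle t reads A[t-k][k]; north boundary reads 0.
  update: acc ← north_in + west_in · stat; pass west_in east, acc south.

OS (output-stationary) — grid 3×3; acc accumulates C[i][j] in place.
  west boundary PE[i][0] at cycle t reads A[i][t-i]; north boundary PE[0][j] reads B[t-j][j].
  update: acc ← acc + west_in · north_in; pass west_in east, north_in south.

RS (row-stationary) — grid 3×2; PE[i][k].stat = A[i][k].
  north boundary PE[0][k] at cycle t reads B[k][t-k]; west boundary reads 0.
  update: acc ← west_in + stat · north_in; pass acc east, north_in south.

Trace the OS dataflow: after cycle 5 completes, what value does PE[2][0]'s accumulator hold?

PE[2][0].acc = 27

OS on a 3×3 grid — tracing PE[2][0] and its feeders:
  @0  [1,0]  acc 0  |  →0  ↓0
  @0  [2,0]  acc 0  |  →0  ↓0
  @1  [1,0]  acc 6  |  →6  ↓1
  @1  [2,0]  acc 0  |  →0  ↓0
  @2  [1,0]  acc 69  |  →7  ↓9
  @2  [2,0]  acc 9  |  →9  ↓1
  @3  [1,0]  acc 69  |  →0  ↓0
  @3  [2,0]  acc 27  |  →2  ↓9
  @4  [1,0]  acc 69  |  →0  ↓0
  @4  [2,0]  acc 27  |  →0  ↓0
  @5  [1,0]  acc 69  |  →0  ↓0
  @5  [2,0]  acc 27  |  →0  ↓0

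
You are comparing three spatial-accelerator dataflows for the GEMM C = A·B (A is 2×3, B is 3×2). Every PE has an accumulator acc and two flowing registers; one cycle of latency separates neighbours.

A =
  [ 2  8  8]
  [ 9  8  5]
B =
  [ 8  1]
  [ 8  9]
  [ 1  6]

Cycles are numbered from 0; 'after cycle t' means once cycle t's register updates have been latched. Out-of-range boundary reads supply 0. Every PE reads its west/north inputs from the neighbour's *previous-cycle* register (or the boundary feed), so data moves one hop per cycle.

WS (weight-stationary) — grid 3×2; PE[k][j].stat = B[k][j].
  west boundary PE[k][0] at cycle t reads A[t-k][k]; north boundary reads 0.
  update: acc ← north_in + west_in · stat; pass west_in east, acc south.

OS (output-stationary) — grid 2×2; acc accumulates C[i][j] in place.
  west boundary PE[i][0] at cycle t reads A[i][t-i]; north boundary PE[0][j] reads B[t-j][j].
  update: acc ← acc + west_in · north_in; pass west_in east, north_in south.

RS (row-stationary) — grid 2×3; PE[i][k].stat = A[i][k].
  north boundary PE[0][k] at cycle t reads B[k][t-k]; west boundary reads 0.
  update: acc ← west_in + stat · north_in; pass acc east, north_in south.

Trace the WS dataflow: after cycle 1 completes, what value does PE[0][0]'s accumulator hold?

PE[0][0].acc = 72

WS on a 3×2 grid — tracing PE[0][0] and its feeders:
  [0] (0,0) acc=16 (h:2 v:16)
  [1] (0,0) acc=72 (h:9 v:72)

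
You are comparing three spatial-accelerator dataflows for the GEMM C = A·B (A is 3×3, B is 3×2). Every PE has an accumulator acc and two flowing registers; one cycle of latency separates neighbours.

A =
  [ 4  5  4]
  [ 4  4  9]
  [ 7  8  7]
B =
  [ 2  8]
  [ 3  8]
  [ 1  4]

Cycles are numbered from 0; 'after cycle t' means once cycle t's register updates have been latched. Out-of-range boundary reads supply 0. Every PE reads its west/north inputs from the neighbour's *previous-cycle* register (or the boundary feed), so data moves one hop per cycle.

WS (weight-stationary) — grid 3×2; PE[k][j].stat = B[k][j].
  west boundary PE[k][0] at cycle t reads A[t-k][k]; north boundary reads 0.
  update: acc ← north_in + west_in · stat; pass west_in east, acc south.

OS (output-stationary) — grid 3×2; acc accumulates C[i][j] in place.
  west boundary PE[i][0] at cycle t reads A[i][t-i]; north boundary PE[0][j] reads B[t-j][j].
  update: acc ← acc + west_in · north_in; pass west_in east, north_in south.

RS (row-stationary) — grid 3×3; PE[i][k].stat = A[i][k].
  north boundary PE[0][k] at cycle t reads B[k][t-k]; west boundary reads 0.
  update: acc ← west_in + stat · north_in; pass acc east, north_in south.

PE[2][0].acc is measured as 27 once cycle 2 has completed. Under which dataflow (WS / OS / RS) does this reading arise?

dataflow = WS

WS [3×2] PE[2][0] across cycles:
  step 0 · PE2,0: acc=0; fwd→0 fwd↓0
  step 1 · PE2,0: acc=0; fwd→0 fwd↓0
  step 2 · PE2,0: acc=27; fwd→4 fwd↓27
OS [3×2] PE[2][0] across cycles:
  step 0 · PE2,0: acc=0; fwd→0 fwd↓0
  step 1 · PE2,0: acc=0; fwd→0 fwd↓0
  step 2 · PE2,0: acc=14; fwd→7 fwd↓2
RS [3×3] PE[2][0] across cycles:
  step 0 · PE2,0: acc=0; fwd→0 fwd↓0
  step 1 · PE2,0: acc=0; fwd→0 fwd↓0
  step 2 · PE2,0: acc=14; fwd→14 fwd↓2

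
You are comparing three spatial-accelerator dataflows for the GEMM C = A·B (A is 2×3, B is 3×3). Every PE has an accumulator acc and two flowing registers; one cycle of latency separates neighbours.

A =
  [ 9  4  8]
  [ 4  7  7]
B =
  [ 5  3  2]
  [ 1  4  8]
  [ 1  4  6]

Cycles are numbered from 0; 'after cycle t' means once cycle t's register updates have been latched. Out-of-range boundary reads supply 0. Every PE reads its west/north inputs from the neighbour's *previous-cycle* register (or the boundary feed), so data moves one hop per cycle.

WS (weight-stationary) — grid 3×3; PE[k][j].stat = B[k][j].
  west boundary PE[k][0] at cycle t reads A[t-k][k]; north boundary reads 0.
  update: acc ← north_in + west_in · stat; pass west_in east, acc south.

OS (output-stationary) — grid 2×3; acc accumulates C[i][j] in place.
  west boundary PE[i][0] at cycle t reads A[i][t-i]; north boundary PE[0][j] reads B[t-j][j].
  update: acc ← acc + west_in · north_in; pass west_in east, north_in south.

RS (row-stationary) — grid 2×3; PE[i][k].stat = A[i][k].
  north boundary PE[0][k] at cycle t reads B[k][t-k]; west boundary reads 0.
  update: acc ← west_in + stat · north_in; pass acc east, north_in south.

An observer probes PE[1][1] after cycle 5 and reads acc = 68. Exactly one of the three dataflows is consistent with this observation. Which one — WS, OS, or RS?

dataflow = OS

WS [3×3] PE[1][1] across cycles:
  step 0 · PE1,1: acc=0; fwd→0 fwd↓0
  step 1 · PE1,1: acc=0; fwd→0 fwd↓0
  step 2 · PE1,1: acc=43; fwd→4 fwd↓43
  step 3 · PE1,1: acc=40; fwd→7 fwd↓40
  step 4 · PE1,1: acc=0; fwd→0 fwd↓0
  step 5 · PE1,1: acc=0; fwd→0 fwd↓0
OS [2×3] PE[1][1] across cycles:
  step 0 · PE1,1: acc=0; fwd→0 fwd↓0
  step 1 · PE1,1: acc=0; fwd→0 fwd↓0
  step 2 · PE1,1: acc=12; fwd→4 fwd↓3
  step 3 · PE1,1: acc=40; fwd→7 fwd↓4
  step 4 · PE1,1: acc=68; fwd→7 fwd↓4
  step 5 · PE1,1: acc=68; fwd→0 fwd↓0
RS [2×3] PE[1][1] across cycles:
  step 0 · PE1,1: acc=0; fwd→0 fwd↓0
  step 1 · PE1,1: acc=0; fwd→0 fwd↓0
  step 2 · PE1,1: acc=27; fwd→27 fwd↓1
  step 3 · PE1,1: acc=40; fwd→40 fwd↓4
  step 4 · PE1,1: acc=64; fwd→64 fwd↓8
  step 5 · PE1,1: acc=0; fwd→0 fwd↓0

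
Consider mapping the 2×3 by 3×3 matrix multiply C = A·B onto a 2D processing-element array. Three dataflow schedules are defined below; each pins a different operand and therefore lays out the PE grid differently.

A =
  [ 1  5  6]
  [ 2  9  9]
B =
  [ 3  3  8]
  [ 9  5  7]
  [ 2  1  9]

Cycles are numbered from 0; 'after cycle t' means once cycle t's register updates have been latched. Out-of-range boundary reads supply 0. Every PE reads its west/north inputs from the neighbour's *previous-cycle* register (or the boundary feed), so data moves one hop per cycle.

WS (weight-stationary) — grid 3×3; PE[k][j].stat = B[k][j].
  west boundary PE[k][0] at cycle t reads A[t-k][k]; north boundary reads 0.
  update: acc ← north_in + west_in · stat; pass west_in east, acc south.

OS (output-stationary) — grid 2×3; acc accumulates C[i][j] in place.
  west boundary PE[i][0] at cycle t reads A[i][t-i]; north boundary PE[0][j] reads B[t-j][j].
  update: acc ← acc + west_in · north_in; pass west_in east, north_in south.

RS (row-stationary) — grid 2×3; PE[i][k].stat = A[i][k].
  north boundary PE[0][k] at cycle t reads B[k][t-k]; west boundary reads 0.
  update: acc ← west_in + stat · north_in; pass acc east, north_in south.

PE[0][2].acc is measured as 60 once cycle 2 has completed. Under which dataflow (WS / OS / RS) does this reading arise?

WS [3×3] PE[0][2] across cycles:
  [0] (0,2) acc=0 (h:0 v:0)
  [1] (0,2) acc=0 (h:0 v:0)
  [2] (0,2) acc=8 (h:1 v:8)
OS [2×3] PE[0][2] across cycles:
  [0] (0,2) acc=0 (h:0 v:0)
  [1] (0,2) acc=0 (h:0 v:0)
  [2] (0,2) acc=8 (h:1 v:8)
RS [2×3] PE[0][2] across cycles:
  [0] (0,2) acc=0 (h:0 v:0)
  [1] (0,2) acc=0 (h:0 v:0)
  [2] (0,2) acc=60 (h:60 v:2)

dataflow = RS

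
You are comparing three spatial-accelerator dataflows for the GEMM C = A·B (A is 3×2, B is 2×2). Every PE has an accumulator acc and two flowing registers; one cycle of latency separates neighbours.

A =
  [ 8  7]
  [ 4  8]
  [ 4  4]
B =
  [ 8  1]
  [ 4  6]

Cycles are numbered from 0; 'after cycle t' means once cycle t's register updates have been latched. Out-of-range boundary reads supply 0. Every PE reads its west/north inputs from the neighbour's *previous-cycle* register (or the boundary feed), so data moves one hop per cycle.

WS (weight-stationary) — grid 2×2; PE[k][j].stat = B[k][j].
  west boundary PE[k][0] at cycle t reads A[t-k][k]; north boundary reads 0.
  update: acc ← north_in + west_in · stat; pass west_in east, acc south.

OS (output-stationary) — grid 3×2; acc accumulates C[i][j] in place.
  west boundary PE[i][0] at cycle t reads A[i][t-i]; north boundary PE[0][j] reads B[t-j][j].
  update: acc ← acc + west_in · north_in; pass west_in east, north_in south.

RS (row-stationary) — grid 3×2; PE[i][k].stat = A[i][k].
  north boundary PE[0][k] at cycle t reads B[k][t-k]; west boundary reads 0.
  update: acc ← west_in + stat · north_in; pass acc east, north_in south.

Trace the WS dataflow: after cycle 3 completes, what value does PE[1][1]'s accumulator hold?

PE[1][1].acc = 52

WS (2×2). Following PE[1][1] plus its west/north inputs:
  cycle 0: PE[0][1] → acc 0, east 0, south 0
  cycle 0: PE[1][0] → acc 0, east 0, south 0
  cycle 0: PE[1][1] → acc 0, east 0, south 0
  cycle 1: PE[0][1] → acc 8, east 8, south 8
  cycle 1: PE[1][0] → acc 92, east 7, south 92
  cycle 1: PE[1][1] → acc 0, east 0, south 0
  cycle 2: PE[0][1] → acc 4, east 4, south 4
  cycle 2: PE[1][0] → acc 64, east 8, south 64
  cycle 2: PE[1][1] → acc 50, east 7, south 50
  cycle 3: PE[0][1] → acc 4, east 4, south 4
  cycle 3: PE[1][0] → acc 48, east 4, south 48
  cycle 3: PE[1][1] → acc 52, east 8, south 52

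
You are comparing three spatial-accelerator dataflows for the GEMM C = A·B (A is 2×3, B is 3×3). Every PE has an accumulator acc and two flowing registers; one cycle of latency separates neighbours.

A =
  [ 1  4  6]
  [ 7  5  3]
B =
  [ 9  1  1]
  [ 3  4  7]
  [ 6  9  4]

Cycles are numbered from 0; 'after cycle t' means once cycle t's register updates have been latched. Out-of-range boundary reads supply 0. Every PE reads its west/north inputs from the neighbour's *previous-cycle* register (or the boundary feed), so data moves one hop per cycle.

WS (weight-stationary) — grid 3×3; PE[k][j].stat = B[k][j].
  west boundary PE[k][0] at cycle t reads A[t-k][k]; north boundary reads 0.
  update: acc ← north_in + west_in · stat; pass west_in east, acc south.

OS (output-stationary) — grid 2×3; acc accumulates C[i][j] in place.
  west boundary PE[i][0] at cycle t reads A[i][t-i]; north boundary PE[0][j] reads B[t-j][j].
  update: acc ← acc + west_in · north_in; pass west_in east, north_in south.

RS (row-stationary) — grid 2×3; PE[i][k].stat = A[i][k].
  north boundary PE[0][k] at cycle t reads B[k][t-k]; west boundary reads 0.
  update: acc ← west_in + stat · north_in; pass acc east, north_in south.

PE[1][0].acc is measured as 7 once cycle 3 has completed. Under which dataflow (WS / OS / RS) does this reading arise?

Under WS (3×3), PE[1][0]:
  0: (1,0).acc=0  regs=<0,0>
  1: (1,0).acc=21  regs=<4,21>
  2: (1,0).acc=78  regs=<5,78>
  3: (1,0).acc=0  regs=<0,0>
Under OS (2×3), PE[1][0]:
  0: (1,0).acc=0  regs=<0,0>
  1: (1,0).acc=63  regs=<7,9>
  2: (1,0).acc=78  regs=<5,3>
  3: (1,0).acc=96  regs=<3,6>
Under RS (2×3), PE[1][0]:
  0: (1,0).acc=0  regs=<0,0>
  1: (1,0).acc=63  regs=<63,9>
  2: (1,0).acc=7  regs=<7,1>
  3: (1,0).acc=7  regs=<7,1>

dataflow = RS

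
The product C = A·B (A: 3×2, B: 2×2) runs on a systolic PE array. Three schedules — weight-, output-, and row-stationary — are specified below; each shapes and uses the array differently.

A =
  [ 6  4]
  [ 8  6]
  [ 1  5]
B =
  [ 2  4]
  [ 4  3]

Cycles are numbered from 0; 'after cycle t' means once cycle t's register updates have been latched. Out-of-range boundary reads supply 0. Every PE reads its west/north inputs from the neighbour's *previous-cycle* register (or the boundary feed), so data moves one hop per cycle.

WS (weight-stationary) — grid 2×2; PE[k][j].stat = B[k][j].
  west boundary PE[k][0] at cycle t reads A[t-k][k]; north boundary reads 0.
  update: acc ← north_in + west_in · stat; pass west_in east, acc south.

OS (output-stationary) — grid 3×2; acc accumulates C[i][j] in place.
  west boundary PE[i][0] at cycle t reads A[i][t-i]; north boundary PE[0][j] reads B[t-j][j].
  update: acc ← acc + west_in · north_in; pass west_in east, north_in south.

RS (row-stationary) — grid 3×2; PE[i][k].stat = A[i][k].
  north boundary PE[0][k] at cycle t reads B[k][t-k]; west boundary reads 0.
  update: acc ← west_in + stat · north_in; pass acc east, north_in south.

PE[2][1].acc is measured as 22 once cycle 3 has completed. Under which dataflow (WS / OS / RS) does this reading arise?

dataflow = RS

WS: PE[2][1] is outside its 2×2 grid.
— OS: 3×2; PE[2][1] trace:
  step 0 · PE2,1: acc=0; fwd→0 fwd↓0
  step 1 · PE2,1: acc=0; fwd→0 fwd↓0
  step 2 · PE2,1: acc=0; fwd→0 fwd↓0
  step 3 · PE2,1: acc=4; fwd→1 fwd↓4
— RS: 3×2; PE[2][1] trace:
  step 0 · PE2,1: acc=0; fwd→0 fwd↓0
  step 1 · PE2,1: acc=0; fwd→0 fwd↓0
  step 2 · PE2,1: acc=0; fwd→0 fwd↓0
  step 3 · PE2,1: acc=22; fwd→22 fwd↓4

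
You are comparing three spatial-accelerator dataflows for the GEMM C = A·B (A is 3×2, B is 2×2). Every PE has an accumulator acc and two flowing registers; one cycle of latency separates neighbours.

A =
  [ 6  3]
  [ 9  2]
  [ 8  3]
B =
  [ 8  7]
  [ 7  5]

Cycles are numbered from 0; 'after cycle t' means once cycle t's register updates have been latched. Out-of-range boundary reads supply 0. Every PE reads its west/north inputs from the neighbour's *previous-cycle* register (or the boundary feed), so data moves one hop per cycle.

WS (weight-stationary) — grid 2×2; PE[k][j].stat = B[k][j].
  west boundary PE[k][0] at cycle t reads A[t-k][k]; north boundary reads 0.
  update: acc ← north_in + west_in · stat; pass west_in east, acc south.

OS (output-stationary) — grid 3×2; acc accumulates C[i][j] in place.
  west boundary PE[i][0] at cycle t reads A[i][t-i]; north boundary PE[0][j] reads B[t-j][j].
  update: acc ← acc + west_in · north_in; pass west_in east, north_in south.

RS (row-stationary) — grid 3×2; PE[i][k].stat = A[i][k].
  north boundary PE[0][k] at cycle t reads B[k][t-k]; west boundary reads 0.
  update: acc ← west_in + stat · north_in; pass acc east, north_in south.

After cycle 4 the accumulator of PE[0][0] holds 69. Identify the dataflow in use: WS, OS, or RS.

dataflow = OS

— WS: 2×2; PE[0][0] trace:
  after 0 — PE[0][0] acc=48, pass-E 6, pass-S 48
  after 1 — PE[0][0] acc=72, pass-E 9, pass-S 72
  after 2 — PE[0][0] acc=64, pass-E 8, pass-S 64
  after 3 — PE[0][0] acc=0, pass-E 0, pass-S 0
  after 4 — PE[0][0] acc=0, pass-E 0, pass-S 0
— OS: 3×2; PE[0][0] trace:
  after 0 — PE[0][0] acc=48, pass-E 6, pass-S 8
  after 1 — PE[0][0] acc=69, pass-E 3, pass-S 7
  after 2 — PE[0][0] acc=69, pass-E 0, pass-S 0
  after 3 — PE[0][0] acc=69, pass-E 0, pass-S 0
  after 4 — PE[0][0] acc=69, pass-E 0, pass-S 0
— RS: 3×2; PE[0][0] trace:
  after 0 — PE[0][0] acc=48, pass-E 48, pass-S 8
  after 1 — PE[0][0] acc=42, pass-E 42, pass-S 7
  after 2 — PE[0][0] acc=0, pass-E 0, pass-S 0
  after 3 — PE[0][0] acc=0, pass-E 0, pass-S 0
  after 4 — PE[0][0] acc=0, pass-E 0, pass-S 0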